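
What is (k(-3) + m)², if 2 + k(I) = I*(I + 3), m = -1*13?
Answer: 225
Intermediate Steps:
m = -13
k(I) = -2 + I*(3 + I) (k(I) = -2 + I*(I + 3) = -2 + I*(3 + I))
(k(-3) + m)² = ((-2 + (-3)² + 3*(-3)) - 13)² = ((-2 + 9 - 9) - 13)² = (-2 - 13)² = (-15)² = 225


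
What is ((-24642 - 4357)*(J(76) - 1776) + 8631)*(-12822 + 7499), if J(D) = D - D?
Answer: -274192281165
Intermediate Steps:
J(D) = 0
((-24642 - 4357)*(J(76) - 1776) + 8631)*(-12822 + 7499) = ((-24642 - 4357)*(0 - 1776) + 8631)*(-12822 + 7499) = (-28999*(-1776) + 8631)*(-5323) = (51502224 + 8631)*(-5323) = 51510855*(-5323) = -274192281165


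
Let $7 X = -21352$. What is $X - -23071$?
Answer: $\frac{140145}{7} \approx 20021.0$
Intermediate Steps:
$X = - \frac{21352}{7}$ ($X = \frac{1}{7} \left(-21352\right) = - \frac{21352}{7} \approx -3050.3$)
$X - -23071 = - \frac{21352}{7} - -23071 = - \frac{21352}{7} + 23071 = \frac{140145}{7}$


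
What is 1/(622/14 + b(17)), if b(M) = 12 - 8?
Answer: 7/339 ≈ 0.020649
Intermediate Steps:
b(M) = 4
1/(622/14 + b(17)) = 1/(622/14 + 4) = 1/(622*(1/14) + 4) = 1/(311/7 + 4) = 1/(339/7) = 7/339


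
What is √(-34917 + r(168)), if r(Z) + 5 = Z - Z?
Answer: I*√34922 ≈ 186.87*I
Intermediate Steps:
r(Z) = -5 (r(Z) = -5 + (Z - Z) = -5 + 0 = -5)
√(-34917 + r(168)) = √(-34917 - 5) = √(-34922) = I*√34922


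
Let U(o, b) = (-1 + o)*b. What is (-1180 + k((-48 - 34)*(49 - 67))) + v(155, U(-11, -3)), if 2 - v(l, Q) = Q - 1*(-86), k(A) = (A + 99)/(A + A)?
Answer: -426225/328 ≈ -1299.5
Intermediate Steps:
U(o, b) = b*(-1 + o)
k(A) = (99 + A)/(2*A) (k(A) = (99 + A)/((2*A)) = (99 + A)*(1/(2*A)) = (99 + A)/(2*A))
v(l, Q) = -84 - Q (v(l, Q) = 2 - (Q - 1*(-86)) = 2 - (Q + 86) = 2 - (86 + Q) = 2 + (-86 - Q) = -84 - Q)
(-1180 + k((-48 - 34)*(49 - 67))) + v(155, U(-11, -3)) = (-1180 + (99 + (-48 - 34)*(49 - 67))/(2*(((-48 - 34)*(49 - 67))))) + (-84 - (-3)*(-1 - 11)) = (-1180 + (99 - 82*(-18))/(2*((-82*(-18))))) + (-84 - (-3)*(-12)) = (-1180 + (½)*(99 + 1476)/1476) + (-84 - 1*36) = (-1180 + (½)*(1/1476)*1575) + (-84 - 36) = (-1180 + 175/328) - 120 = -386865/328 - 120 = -426225/328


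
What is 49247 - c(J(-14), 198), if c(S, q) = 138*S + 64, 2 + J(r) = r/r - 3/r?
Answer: 345040/7 ≈ 49291.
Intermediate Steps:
J(r) = -1 - 3/r (J(r) = -2 + (r/r - 3/r) = -2 + (1 - 3/r) = -1 - 3/r)
c(S, q) = 64 + 138*S
49247 - c(J(-14), 198) = 49247 - (64 + 138*((-3 - 1*(-14))/(-14))) = 49247 - (64 + 138*(-(-3 + 14)/14)) = 49247 - (64 + 138*(-1/14*11)) = 49247 - (64 + 138*(-11/14)) = 49247 - (64 - 759/7) = 49247 - 1*(-311/7) = 49247 + 311/7 = 345040/7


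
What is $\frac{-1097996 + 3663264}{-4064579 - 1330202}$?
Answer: $- \frac{2565268}{5394781} \approx -0.47551$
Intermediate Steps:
$\frac{-1097996 + 3663264}{-4064579 - 1330202} = \frac{2565268}{-5394781} = 2565268 \left(- \frac{1}{5394781}\right) = - \frac{2565268}{5394781}$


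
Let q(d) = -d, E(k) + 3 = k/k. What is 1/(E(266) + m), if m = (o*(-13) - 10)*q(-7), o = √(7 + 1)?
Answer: 9/7633 - 91*√2/30532 ≈ -0.0030359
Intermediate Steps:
E(k) = -2 (E(k) = -3 + k/k = -3 + 1 = -2)
o = 2*√2 (o = √8 = 2*√2 ≈ 2.8284)
m = -70 - 182*√2 (m = ((2*√2)*(-13) - 10)*(-1*(-7)) = (-26*√2 - 10)*7 = (-10 - 26*√2)*7 = -70 - 182*√2 ≈ -327.39)
1/(E(266) + m) = 1/(-2 + (-70 - 182*√2)) = 1/(-72 - 182*√2)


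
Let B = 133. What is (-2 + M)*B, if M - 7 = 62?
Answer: 8911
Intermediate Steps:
M = 69 (M = 7 + 62 = 69)
(-2 + M)*B = (-2 + 69)*133 = 67*133 = 8911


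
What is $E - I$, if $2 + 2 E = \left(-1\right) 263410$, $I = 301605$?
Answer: $-433311$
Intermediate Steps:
$E = -131706$ ($E = -1 + \frac{\left(-1\right) 263410}{2} = -1 + \frac{1}{2} \left(-263410\right) = -1 - 131705 = -131706$)
$E - I = -131706 - 301605 = -433311$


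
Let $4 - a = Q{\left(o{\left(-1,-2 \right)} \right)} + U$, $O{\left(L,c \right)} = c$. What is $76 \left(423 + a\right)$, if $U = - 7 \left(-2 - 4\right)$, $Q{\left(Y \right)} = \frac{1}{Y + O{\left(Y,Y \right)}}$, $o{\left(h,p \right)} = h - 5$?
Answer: $\frac{87799}{3} \approx 29266.0$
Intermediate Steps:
$o{\left(h,p \right)} = -5 + h$ ($o{\left(h,p \right)} = h - 5 = -5 + h$)
$Q{\left(Y \right)} = \frac{1}{2 Y}$ ($Q{\left(Y \right)} = \frac{1}{Y + Y} = \frac{1}{2 Y}$)
$U = 42$ ($U = \left(-7\right) \left(-6\right) = 42$)
$a = - \frac{455}{12}$ ($a = 4 - \left(\frac{1}{2 \left(-5 - 1\right)} + 42\right) = 4 - \left(\frac{1}{2 \left(-6\right)} + 42\right) = 4 - \left(\frac{1}{2} \left(- \frac{1}{6}\right) + 42\right) = 4 - \left(- \frac{1}{12} + 42\right) = 4 - \frac{503}{12} = - \frac{455}{12} \approx -37.917$)
$76 \left(423 + a\right) = 76 \left(423 - \frac{455}{12}\right) = 76 \cdot \frac{4621}{12} = \frac{87799}{3}$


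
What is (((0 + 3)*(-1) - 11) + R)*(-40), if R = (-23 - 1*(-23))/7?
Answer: 560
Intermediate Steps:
R = 0 (R = (-23 + 23)*(1/7) = 0*(1/7) = 0)
(((0 + 3)*(-1) - 11) + R)*(-40) = (((0 + 3)*(-1) - 11) + 0)*(-40) = ((3*(-1) - 11) + 0)*(-40) = ((-3 - 11) + 0)*(-40) = (-14 + 0)*(-40) = -14*(-40) = 560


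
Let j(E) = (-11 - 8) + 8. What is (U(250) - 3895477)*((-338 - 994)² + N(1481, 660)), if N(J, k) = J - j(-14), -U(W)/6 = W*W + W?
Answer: -7585817910532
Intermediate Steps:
j(E) = -11 (j(E) = -19 + 8 = -11)
U(W) = -6*W - 6*W² (U(W) = -6*(W*W + W) = -6*(W² + W) = -6*(W + W²) = -6*W - 6*W²)
N(J, k) = 11 + J (N(J, k) = J - 1*(-11) = J + 11 = 11 + J)
(U(250) - 3895477)*((-338 - 994)² + N(1481, 660)) = (-6*250*(1 + 250) - 3895477)*((-338 - 994)² + (11 + 1481)) = (-6*250*251 - 3895477)*((-1332)² + 1492) = (-376500 - 3895477)*(1774224 + 1492) = -4271977*1775716 = -7585817910532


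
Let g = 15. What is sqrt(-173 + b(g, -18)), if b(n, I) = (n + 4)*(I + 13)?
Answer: 2*I*sqrt(67) ≈ 16.371*I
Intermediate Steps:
b(n, I) = (4 + n)*(13 + I)
sqrt(-173 + b(g, -18)) = sqrt(-173 + (52 + 4*(-18) + 13*15 - 18*15)) = sqrt(-173 + (52 - 72 + 195 - 270)) = sqrt(-173 - 95) = sqrt(-268) = 2*I*sqrt(67)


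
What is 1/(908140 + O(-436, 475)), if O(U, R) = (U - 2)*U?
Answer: 1/1099108 ≈ 9.0983e-7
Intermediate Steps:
O(U, R) = U*(-2 + U) (O(U, R) = (-2 + U)*U = U*(-2 + U))
1/(908140 + O(-436, 475)) = 1/(908140 - 436*(-2 - 436)) = 1/(908140 - 436*(-438)) = 1/(908140 + 190968) = 1/1099108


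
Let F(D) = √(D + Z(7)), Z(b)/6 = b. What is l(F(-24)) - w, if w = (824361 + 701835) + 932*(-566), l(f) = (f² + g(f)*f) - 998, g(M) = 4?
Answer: -999664 + 12*√2 ≈ -9.9965e+5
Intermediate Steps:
Z(b) = 6*b
F(D) = √(42 + D) (F(D) = √(D + 6*7) = √(D + 42) = √(42 + D))
l(f) = -998 + f² + 4*f (l(f) = (f² + 4*f) - 998 = -998 + f² + 4*f)
w = 998684 (w = 1526196 - 527512 = 998684)
l(F(-24)) - w = (-998 + (√(42 - 24))² + 4*√(42 - 24)) - 1*998684 = (-998 + (√18)² + 4*√18) - 998684 = (-998 + (3*√2)² + 4*(3*√2)) - 998684 = (-998 + 18 + 12*√2) - 998684 = (-980 + 12*√2) - 998684 = -999664 + 12*√2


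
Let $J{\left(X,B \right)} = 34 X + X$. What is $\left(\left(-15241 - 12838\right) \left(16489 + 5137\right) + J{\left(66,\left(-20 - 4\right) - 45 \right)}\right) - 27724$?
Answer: $-607261868$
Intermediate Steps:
$J{\left(X,B \right)} = 35 X$
$\left(\left(-15241 - 12838\right) \left(16489 + 5137\right) + J{\left(66,\left(-20 - 4\right) - 45 \right)}\right) - 27724 = \left(\left(-15241 - 12838\right) \left(16489 + 5137\right) + 35 \cdot 66\right) - 27724 = \left(\left(-28079\right) 21626 + 2310\right) - 27724 = \left(-607236454 + 2310\right) - 27724 = -607234144 - 27724 = -607261868$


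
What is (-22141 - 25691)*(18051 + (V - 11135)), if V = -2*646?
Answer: -269007168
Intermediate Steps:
V = -1292
(-22141 - 25691)*(18051 + (V - 11135)) = (-22141 - 25691)*(18051 + (-1292 - 11135)) = -47832*(18051 - 12427) = -47832*5624 = -269007168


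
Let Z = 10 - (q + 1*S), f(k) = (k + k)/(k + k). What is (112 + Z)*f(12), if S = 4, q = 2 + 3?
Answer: 113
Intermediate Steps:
f(k) = 1 (f(k) = (2*k)/((2*k)) = (2*k)*(1/(2*k)) = 1)
q = 5
Z = 1 (Z = 10 - (5 + 1*4) = 10 - (5 + 4) = 10 - 1*9 = 10 - 9 = 1)
(112 + Z)*f(12) = (112 + 1)*1 = 113*1 = 113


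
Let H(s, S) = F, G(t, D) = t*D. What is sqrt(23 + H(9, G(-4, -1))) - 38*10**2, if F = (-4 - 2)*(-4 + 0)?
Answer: -3800 + sqrt(47) ≈ -3793.1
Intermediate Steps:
G(t, D) = D*t
F = 24 (F = -6*(-4) = 24)
H(s, S) = 24
sqrt(23 + H(9, G(-4, -1))) - 38*10**2 = sqrt(23 + 24) - 38*10**2 = sqrt(47) - 38*100 = sqrt(47) - 3800 = -3800 + sqrt(47)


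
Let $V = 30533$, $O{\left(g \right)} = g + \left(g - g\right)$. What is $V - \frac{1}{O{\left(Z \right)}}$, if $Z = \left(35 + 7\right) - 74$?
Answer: $\frac{977057}{32} \approx 30533.0$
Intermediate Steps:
$Z = -32$ ($Z = 42 - 74 = -32$)
$O{\left(g \right)} = g$ ($O{\left(g \right)} = g + 0 = g$)
$V - \frac{1}{O{\left(Z \right)}} = 30533 - \frac{1}{-32} = 30533 - - \frac{1}{32} = 30533 + \frac{1}{32} = \frac{977057}{32}$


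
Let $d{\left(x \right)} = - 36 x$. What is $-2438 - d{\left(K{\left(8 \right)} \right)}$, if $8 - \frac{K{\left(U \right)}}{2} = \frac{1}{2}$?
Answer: $-1898$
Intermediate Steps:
$K{\left(U \right)} = 15$ ($K{\left(U \right)} = 16 - \frac{2}{2} = 16 - 1 = 15$)
$-2438 - d{\left(K{\left(8 \right)} \right)} = -2438 - \left(-36\right) 15 = -2438 - -540 = -2438 + 540 = -1898$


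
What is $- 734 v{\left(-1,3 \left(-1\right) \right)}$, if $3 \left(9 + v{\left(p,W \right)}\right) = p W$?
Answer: $5872$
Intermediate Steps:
$v{\left(p,W \right)} = -9 + \frac{W p}{3}$ ($v{\left(p,W \right)} = -9 + \frac{p W}{3} = -9 + \frac{W p}{3}$)
$- 734 v{\left(-1,3 \left(-1\right) \right)} = - 734 \left(-9 + \frac{1}{3} \cdot 3 \left(-1\right) \left(-1\right)\right) = - 734 \left(-9 + \frac{1}{3} \left(-3\right) \left(-1\right)\right) = - 734 \left(-9 + 1\right) = \left(-734\right) \left(-8\right) = 5872$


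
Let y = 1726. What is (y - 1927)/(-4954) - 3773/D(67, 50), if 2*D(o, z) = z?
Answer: -18686417/123850 ≈ -150.88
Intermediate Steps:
D(o, z) = z/2
(y - 1927)/(-4954) - 3773/D(67, 50) = (1726 - 1927)/(-4954) - 3773/((1/2)*50) = -201*(-1/4954) - 3773/25 = 201/4954 - 3773*1/25 = 201/4954 - 3773/25 = -18686417/123850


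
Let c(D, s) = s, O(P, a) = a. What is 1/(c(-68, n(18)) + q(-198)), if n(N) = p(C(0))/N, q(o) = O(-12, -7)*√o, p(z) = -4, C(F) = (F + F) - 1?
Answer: -9/392933 + 1701*I*√22/785866 ≈ -2.2905e-5 + 0.010152*I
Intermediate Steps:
C(F) = -1 + 2*F (C(F) = 2*F - 1 = -1 + 2*F)
q(o) = -7*√o
n(N) = -4/N
1/(c(-68, n(18)) + q(-198)) = 1/(-4/18 - 21*I*√22) = 1/(-4*1/18 - 21*I*√22) = 1/(-2/9 - 21*I*√22)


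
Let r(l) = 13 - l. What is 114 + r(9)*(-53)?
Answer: -98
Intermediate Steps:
114 + r(9)*(-53) = 114 + (13 - 1*9)*(-53) = 114 + (13 - 9)*(-53) = 114 + 4*(-53) = 114 - 212 = -98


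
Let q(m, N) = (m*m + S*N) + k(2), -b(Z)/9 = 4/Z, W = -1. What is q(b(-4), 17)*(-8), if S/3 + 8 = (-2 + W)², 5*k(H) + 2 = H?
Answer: -1056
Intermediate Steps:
k(H) = -⅖ + H/5
S = 3 (S = -24 + 3*(-2 - 1)² = -24 + 3*(-3)² = -24 + 3*9 = -24 + 27 = 3)
b(Z) = -36/Z
q(m, N) = m² + 3*N (q(m, N) = (m*m + 3*N) + (-⅖ + (⅕)*2) = (m² + 3*N) + (-⅖ + ⅖) = (m² + 3*N) + 0 = m² + 3*N)
q(b(-4), 17)*(-8) = ((-36/(-4))² + 3*17)*(-8) = ((-36*(-¼))² + 51)*(-8) = (9² + 51)*(-8) = (81 + 51)*(-8) = 132*(-8) = -1056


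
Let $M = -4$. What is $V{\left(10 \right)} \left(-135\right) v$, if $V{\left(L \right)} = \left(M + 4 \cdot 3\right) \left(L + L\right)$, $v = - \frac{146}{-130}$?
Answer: $- \frac{315360}{13} \approx -24258.0$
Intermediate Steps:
$v = \frac{73}{65}$ ($v = \left(-146\right) \left(- \frac{1}{130}\right) = \frac{73}{65} \approx 1.1231$)
$V{\left(L \right)} = 16 L$ ($V{\left(L \right)} = \left(-4 + 4 \cdot 3\right) \left(L + L\right) = \left(-4 + 12\right) 2 L = 8 \cdot 2 L = 16 L$)
$V{\left(10 \right)} \left(-135\right) v = 16 \cdot 10 \left(-135\right) \frac{73}{65} = 160 \left(-135\right) \frac{73}{65} = \left(-21600\right) \frac{73}{65} = - \frac{315360}{13}$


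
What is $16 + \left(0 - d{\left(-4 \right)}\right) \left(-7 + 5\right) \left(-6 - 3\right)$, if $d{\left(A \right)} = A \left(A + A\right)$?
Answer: $-560$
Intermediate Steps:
$d{\left(A \right)} = 2 A^{2}$ ($d{\left(A \right)} = A 2 A = 2 A^{2}$)
$16 + \left(0 - d{\left(-4 \right)}\right) \left(-7 + 5\right) \left(-6 - 3\right) = 16 + \left(0 - 2 \left(-4\right)^{2}\right) \left(-7 + 5\right) \left(-6 - 3\right) = 16 + \left(0 - 2 \cdot 16\right) \left(\left(-2\right) \left(-9\right)\right) = 16 + \left(0 - 32\right) 18 = 16 - 576 = -560$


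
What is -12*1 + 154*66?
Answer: 10152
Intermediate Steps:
-12*1 + 154*66 = -12 + 10164 = 10152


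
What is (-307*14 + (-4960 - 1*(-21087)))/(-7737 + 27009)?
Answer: 3943/6424 ≈ 0.61379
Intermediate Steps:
(-307*14 + (-4960 - 1*(-21087)))/(-7737 + 27009) = (-4298 + (-4960 + 21087))/19272 = (-4298 + 16127)*(1/19272) = 11829*(1/19272) = 3943/6424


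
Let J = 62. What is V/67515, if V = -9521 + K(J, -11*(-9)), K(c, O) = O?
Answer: -1346/9645 ≈ -0.13955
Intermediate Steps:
V = -9422 (V = -9521 - 11*(-9) = -9521 + 99 = -9422)
V/67515 = -9422/67515 = -9422*1/67515 = -1346/9645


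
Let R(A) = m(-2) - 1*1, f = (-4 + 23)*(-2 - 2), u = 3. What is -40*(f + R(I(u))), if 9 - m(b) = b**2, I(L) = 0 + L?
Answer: 2880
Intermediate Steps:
f = -76 (f = 19*(-4) = -76)
I(L) = L
m(b) = 9 - b**2
R(A) = 4 (R(A) = (9 - 1*(-2)**2) - 1*1 = (9 - 1*4) - 1 = (9 - 4) - 1 = 5 - 1 = 4)
-40*(f + R(I(u))) = -40*(-76 + 4) = -40*(-72) = 2880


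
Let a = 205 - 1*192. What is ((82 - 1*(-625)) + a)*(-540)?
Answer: -388800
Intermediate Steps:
a = 13 (a = 205 - 192 = 13)
((82 - 1*(-625)) + a)*(-540) = ((82 - 1*(-625)) + 13)*(-540) = ((82 + 625) + 13)*(-540) = (707 + 13)*(-540) = 720*(-540) = -388800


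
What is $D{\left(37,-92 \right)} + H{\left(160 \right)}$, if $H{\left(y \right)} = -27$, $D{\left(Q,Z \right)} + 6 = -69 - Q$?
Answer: $-139$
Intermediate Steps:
$D{\left(Q,Z \right)} = -75 - Q$ ($D{\left(Q,Z \right)} = -6 - \left(69 + Q\right) = -75 - Q$)
$D{\left(37,-92 \right)} + H{\left(160 \right)} = \left(-75 - 37\right) - 27 = -112 - 27 = -139$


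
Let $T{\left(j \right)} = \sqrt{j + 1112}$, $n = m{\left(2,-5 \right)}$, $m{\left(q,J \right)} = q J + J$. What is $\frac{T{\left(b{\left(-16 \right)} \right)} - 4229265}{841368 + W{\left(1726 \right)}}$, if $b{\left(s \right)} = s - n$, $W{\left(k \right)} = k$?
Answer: $- \frac{4229265}{843094} + \frac{\sqrt{1111}}{843094} \approx -5.0163$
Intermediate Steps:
$m{\left(q,J \right)} = J + J q$ ($m{\left(q,J \right)} = J q + J = J + J q$)
$n = -15$ ($n = - 5 \left(1 + 2\right) = \left(-5\right) 3 = -15$)
$b{\left(s \right)} = 15 + s$ ($b{\left(s \right)} = s - -15 = s + 15 = 15 + s$)
$T{\left(j \right)} = \sqrt{1112 + j}$
$\frac{T{\left(b{\left(-16 \right)} \right)} - 4229265}{841368 + W{\left(1726 \right)}} = \frac{\sqrt{1112 + \left(15 - 16\right)} - 4229265}{841368 + 1726} = \frac{\sqrt{1112 - 1} - 4229265}{843094} = \left(\sqrt{1111} - 4229265\right) \frac{1}{843094} = \left(-4229265 + \sqrt{1111}\right) \frac{1}{843094} = - \frac{4229265}{843094} + \frac{\sqrt{1111}}{843094}$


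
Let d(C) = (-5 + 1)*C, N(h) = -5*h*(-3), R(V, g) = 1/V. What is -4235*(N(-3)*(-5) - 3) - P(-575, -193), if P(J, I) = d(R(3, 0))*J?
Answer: -2822810/3 ≈ -9.4094e+5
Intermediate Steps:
N(h) = 15*h
d(C) = -4*C
P(J, I) = -4*J/3 (P(J, I) = (-4/3)*J = (-4*⅓)*J = -4*J/3)
-4235*(N(-3)*(-5) - 3) - P(-575, -193) = -4235*((15*(-3))*(-5) - 3) - (-4)*(-575)/3 = -4235*(-45*(-5) - 3) - 1*2300/3 = -4235*(225 - 3) - 2300/3 = -4235*222 - 2300/3 = -940170 - 2300/3 = -2822810/3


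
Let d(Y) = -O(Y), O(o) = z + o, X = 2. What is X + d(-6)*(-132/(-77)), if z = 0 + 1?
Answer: 74/7 ≈ 10.571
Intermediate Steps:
z = 1
O(o) = 1 + o
d(Y) = -1 - Y (d(Y) = -(1 + Y) = -1 - Y)
X + d(-6)*(-132/(-77)) = 2 + (-1 - 1*(-6))*(-132/(-77)) = 2 + (-1 + 6)*(-132*(-1/77)) = 2 + 5*(12/7) = 2 + 60/7 = 74/7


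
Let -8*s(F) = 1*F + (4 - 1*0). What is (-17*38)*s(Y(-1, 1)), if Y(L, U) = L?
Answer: 969/4 ≈ 242.25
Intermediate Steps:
s(F) = -½ - F/8 (s(F) = -(1*F + (4 - 1*0))/8 = -(F + (4 + 0))/8 = -(F + 4)/8 = -(4 + F)/8 = -½ - F/8)
(-17*38)*s(Y(-1, 1)) = (-17*38)*(-½ - ⅛*(-1)) = -646*(-½ + ⅛) = -646*(-3/8) = 969/4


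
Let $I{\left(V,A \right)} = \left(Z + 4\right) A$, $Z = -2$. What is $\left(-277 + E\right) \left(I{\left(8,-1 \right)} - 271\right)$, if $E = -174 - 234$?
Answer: $187005$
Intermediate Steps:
$E = -408$ ($E = -174 - 234 = -408$)
$I{\left(V,A \right)} = 2 A$ ($I{\left(V,A \right)} = \left(-2 + 4\right) A = 2 A$)
$\left(-277 + E\right) \left(I{\left(8,-1 \right)} - 271\right) = \left(-277 - 408\right) \left(2 \left(-1\right) - 271\right) = - 685 \left(-2 - 271\right) = \left(-685\right) \left(-273\right) = 187005$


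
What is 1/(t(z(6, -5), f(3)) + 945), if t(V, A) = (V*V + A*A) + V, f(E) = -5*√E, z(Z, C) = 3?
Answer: 1/1032 ≈ 0.00096899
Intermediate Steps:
t(V, A) = V + A² + V² (t(V, A) = (V² + A²) + V = (A² + V²) + V = V + A² + V²)
1/(t(z(6, -5), f(3)) + 945) = 1/((3 + (-5*√3)² + 3²) + 945) = 1/((3 + 75 + 9) + 945) = 1/(87 + 945) = 1/1032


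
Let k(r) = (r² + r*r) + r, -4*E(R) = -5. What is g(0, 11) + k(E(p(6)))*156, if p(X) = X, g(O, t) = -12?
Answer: 1341/2 ≈ 670.50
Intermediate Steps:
E(R) = 5/4 (E(R) = -¼*(-5) = 5/4)
k(r) = r + 2*r² (k(r) = (r² + r²) + r = 2*r² + r = r + 2*r²)
g(0, 11) + k(E(p(6)))*156 = -12 + (5*(1 + 2*(5/4))/4)*156 = -12 + (5*(1 + 5/2)/4)*156 = -12 + ((5/4)*(7/2))*156 = -12 + (35/8)*156 = -12 + 1365/2 = 1341/2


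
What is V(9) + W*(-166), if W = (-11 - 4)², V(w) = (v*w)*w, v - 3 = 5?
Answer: -36702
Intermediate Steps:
v = 8 (v = 3 + 5 = 8)
V(w) = 8*w² (V(w) = (8*w)*w = 8*w²)
W = 225 (W = (-15)² = 225)
V(9) + W*(-166) = 8*9² + 225*(-166) = 8*81 - 37350 = 648 - 37350 = -36702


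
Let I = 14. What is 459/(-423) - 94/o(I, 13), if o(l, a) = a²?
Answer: -13037/7943 ≈ -1.6413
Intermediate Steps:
459/(-423) - 94/o(I, 13) = 459/(-423) - 94/(13²) = 459*(-1/423) - 94/169 = -51/47 - 94*1/169 = -51/47 - 94/169 = -13037/7943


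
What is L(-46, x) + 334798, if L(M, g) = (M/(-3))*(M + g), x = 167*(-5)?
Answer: 963868/3 ≈ 3.2129e+5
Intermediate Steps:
x = -835
L(M, g) = -M*(M + g)/3 (L(M, g) = (M*(-⅓))*(M + g) = (-M/3)*(M + g) = -M*(M + g)/3)
L(-46, x) + 334798 = -⅓*(-46)*(-46 - 835) + 334798 = -⅓*(-46)*(-881) + 334798 = -40526/3 + 334798 = 963868/3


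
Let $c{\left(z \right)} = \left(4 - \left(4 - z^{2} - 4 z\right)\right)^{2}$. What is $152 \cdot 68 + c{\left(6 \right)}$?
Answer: $13936$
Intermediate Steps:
$c{\left(z \right)} = \left(z^{2} + 4 z\right)^{2}$ ($c{\left(z \right)} = \left(4 + \left(-4 + z^{2} + 4 z\right)\right)^{2} = \left(z^{2} + 4 z\right)^{2}$)
$152 \cdot 68 + c{\left(6 \right)} = 152 \cdot 68 + 6^{2} \left(4 + 6\right)^{2} = 10336 + 36 \cdot 10^{2} = 10336 + 36 \cdot 100 = 10336 + 3600 = 13936$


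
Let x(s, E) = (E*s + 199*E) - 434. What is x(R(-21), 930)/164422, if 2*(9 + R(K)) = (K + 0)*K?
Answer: 381331/164422 ≈ 2.3192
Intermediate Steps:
R(K) = -9 + K**2/2 (R(K) = -9 + ((K + 0)*K)/2 = -9 + (K*K)/2 = -9 + K**2/2)
x(s, E) = -434 + 199*E + E*s (x(s, E) = (199*E + E*s) - 434 = -434 + 199*E + E*s)
x(R(-21), 930)/164422 = (-434 + 199*930 + 930*(-9 + (1/2)*(-21)**2))/164422 = (-434 + 185070 + 930*(-9 + (1/2)*441))*(1/164422) = (-434 + 185070 + 930*(-9 + 441/2))*(1/164422) = (-434 + 185070 + 930*(423/2))*(1/164422) = (-434 + 185070 + 196695)*(1/164422) = 381331*(1/164422) = 381331/164422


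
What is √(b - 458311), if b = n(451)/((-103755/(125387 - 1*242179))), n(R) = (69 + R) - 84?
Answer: I*√4928480416831215/103755 ≈ 676.62*I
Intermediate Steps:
n(R) = -15 + R
b = 50921312/103755 (b = (-15 + 451)/((-103755/(125387 - 1*242179))) = 436/((-103755/(125387 - 242179))) = 436/((-103755/(-116792))) = 436/((-103755*(-1/116792))) = 436/(103755/116792) = 436*(116792/103755) = 50921312/103755 ≈ 490.78)
√(b - 458311) = √(50921312/103755 - 458311) = √(-47501136493/103755) = I*√4928480416831215/103755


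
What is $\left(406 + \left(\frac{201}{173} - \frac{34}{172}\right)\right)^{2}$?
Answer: $\frac{36660760464969}{221354884} \approx 1.6562 \cdot 10^{5}$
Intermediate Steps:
$\left(406 + \left(\frac{201}{173} - \frac{34}{172}\right)\right)^{2} = \left(406 + \left(201 \cdot \frac{1}{173} - \frac{17}{86}\right)\right)^{2} = \left(406 + \left(\frac{201}{173} - \frac{17}{86}\right)\right)^{2} = \left(406 + \frac{14345}{14878}\right)^{2} = \left(\frac{6054813}{14878}\right)^{2} = \frac{36660760464969}{221354884}$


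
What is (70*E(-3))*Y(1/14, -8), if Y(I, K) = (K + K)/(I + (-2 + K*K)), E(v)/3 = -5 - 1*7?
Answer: 564480/869 ≈ 649.57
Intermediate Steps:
E(v) = -36 (E(v) = 3*(-5 - 1*7) = 3*(-5 - 7) = 3*(-12) = -36)
Y(I, K) = 2*K/(-2 + I + K²) (Y(I, K) = (2*K)/(I + (-2 + K²)) = (2*K)/(-2 + I + K²) = 2*K/(-2 + I + K²))
(70*E(-3))*Y(1/14, -8) = (70*(-36))*(2*(-8)/(-2 + 1/14 + (-8)²)) = -5040*(-8)/(-2 + 1/14 + 64) = -5040*(-8)/869/14 = -5040*(-8)*14/869 = -2520*(-224/869) = 564480/869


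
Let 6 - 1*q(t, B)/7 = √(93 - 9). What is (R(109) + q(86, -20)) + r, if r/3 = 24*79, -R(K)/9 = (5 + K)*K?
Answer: -106104 - 14*√21 ≈ -1.0617e+5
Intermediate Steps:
R(K) = -9*K*(5 + K) (R(K) = -9*(5 + K)*K = -9*K*(5 + K))
r = 5688 (r = 3*(24*79) = 3*1896 = 5688)
q(t, B) = 42 - 14*√21 (q(t, B) = 42 - 7*√(93 - 9) = 42 - 14*√21)
(R(109) + q(86, -20)) + r = (-9*109*(5 + 109) + (42 - 14*√21)) + 5688 = (-9*109*114 + (42 - 14*√21)) + 5688 = (-111834 + (42 - 14*√21)) + 5688 = (-111792 - 14*√21) + 5688 = -106104 - 14*√21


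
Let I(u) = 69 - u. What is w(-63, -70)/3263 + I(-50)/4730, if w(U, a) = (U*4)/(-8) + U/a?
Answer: 541549/15433990 ≈ 0.035088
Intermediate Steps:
w(U, a) = -U/2 + U/a (w(U, a) = (4*U)*(-1/8) + U/a = -U/2 + U/a)
w(-63, -70)/3263 + I(-50)/4730 = (-1/2*(-63) - 63/(-70))/3263 + (69 - 1*(-50))/4730 = (63/2 - 63*(-1/70))*(1/3263) + (69 + 50)*(1/4730) = (63/2 + 9/10)*(1/3263) + 119*(1/4730) = (162/5)*(1/3263) + 119/4730 = 162/16315 + 119/4730 = 541549/15433990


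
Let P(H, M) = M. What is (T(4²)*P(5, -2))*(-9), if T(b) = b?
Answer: 288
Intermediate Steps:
(T(4²)*P(5, -2))*(-9) = (4²*(-2))*(-9) = (16*(-2))*(-9) = -32*(-9) = 288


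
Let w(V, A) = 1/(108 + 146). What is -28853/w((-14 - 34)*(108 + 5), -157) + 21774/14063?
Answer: -103062951932/14063 ≈ -7.3287e+6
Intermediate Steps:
w(V, A) = 1/254
-28853/w((-14 - 34)*(108 + 5), -157) + 21774/14063 = -28853/1/254 + 21774/14063 = -28853*254 + 21774*(1/14063) = -7328662 + 21774/14063 = -103062951932/14063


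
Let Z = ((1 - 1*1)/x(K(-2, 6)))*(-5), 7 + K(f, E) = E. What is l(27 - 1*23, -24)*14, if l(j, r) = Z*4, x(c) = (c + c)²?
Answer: 0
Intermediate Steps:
K(f, E) = -7 + E
x(c) = 4*c² (x(c) = (2*c)² = 4*c²)
Z = 0 (Z = ((1 - 1*1)/((4*(-7 + 6)²)))*(-5) = ((1 - 1)/((4*(-1)²)))*(-5) = (0/((4*1)))*(-5) = (0/4)*(-5) = (0*(¼))*(-5) = 0*(-5) = 0)
l(j, r) = 0 (l(j, r) = 0*4 = 0)
l(27 - 1*23, -24)*14 = 0*14 = 0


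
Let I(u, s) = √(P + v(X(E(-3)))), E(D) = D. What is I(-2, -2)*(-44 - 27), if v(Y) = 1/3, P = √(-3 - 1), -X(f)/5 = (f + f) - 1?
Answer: -71*√(3 + 18*I)/3 ≈ -77.141 - 65.348*I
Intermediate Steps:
X(f) = 5 - 10*f (X(f) = -5*((f + f) - 1) = -5*(2*f - 1) = -5*(-1 + 2*f) = 5 - 10*f)
P = 2*I (P = √(-4) = 2*I ≈ 2.0*I)
v(Y) = ⅓
I(u, s) = √(⅓ + 2*I) (I(u, s) = √(2*I + ⅓) = √(⅓ + 2*I))
I(-2, -2)*(-44 - 27) = (√(3 + 18*I)/3)*(-44 - 27) = (√(3 + 18*I)/3)*(-71) = -71*√(3 + 18*I)/3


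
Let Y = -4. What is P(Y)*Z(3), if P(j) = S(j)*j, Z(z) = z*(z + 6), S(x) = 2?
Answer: -216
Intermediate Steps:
Z(z) = z*(6 + z)
P(j) = 2*j
P(Y)*Z(3) = (2*(-4))*(3*(6 + 3)) = -24*9 = -8*27 = -216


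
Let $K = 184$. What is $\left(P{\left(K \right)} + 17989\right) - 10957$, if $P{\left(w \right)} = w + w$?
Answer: $7400$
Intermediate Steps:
$P{\left(w \right)} = 2 w$
$\left(P{\left(K \right)} + 17989\right) - 10957 = \left(2 \cdot 184 + 17989\right) - 10957 = \left(368 + 17989\right) - 10957 = 18357 - 10957 = 7400$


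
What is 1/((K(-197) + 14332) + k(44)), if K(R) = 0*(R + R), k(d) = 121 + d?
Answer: 1/14497 ≈ 6.8980e-5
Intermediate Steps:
K(R) = 0 (K(R) = 0*(2*R) = 0)
1/((K(-197) + 14332) + k(44)) = 1/((0 + 14332) + (121 + 44)) = 1/(14332 + 165) = 1/14497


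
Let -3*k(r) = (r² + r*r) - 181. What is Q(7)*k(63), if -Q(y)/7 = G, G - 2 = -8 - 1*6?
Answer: -217196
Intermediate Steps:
k(r) = 181/3 - 2*r²/3 (k(r) = -((r² + r*r) - 181)/3 = -((r² + r²) - 181)/3 = -(2*r² - 181)/3 = -(-181 + 2*r²)/3 = 181/3 - 2*r²/3)
G = -12 (G = 2 + (-8 - 1*6) = 2 + (-8 - 6) = 2 - 14 = -12)
Q(y) = 84 (Q(y) = -7*(-12) = 84)
Q(7)*k(63) = 84*(181/3 - ⅔*63²) = 84*(181/3 - ⅔*3969) = 84*(181/3 - 2646) = 84*(-7757/3) = -217196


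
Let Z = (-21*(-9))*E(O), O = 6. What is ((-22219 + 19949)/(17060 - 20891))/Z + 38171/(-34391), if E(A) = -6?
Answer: -11850457436/10671905601 ≈ -1.1104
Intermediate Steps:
Z = -1134 (Z = -21*(-9)*(-6) = 189*(-6) = -1134)
((-22219 + 19949)/(17060 - 20891))/Z + 38171/(-34391) = ((-22219 + 19949)/(17060 - 20891))/(-1134) + 38171/(-34391) = -2270/(-3831)*(-1/1134) + 38171*(-1/34391) = -2270*(-1/3831)*(-1/1134) - 5453/4913 = (2270/3831)*(-1/1134) - 5453/4913 = -1135/2172177 - 5453/4913 = -11850457436/10671905601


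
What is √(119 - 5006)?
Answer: 3*I*√543 ≈ 69.907*I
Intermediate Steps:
√(119 - 5006) = √(-4887) = 3*I*√543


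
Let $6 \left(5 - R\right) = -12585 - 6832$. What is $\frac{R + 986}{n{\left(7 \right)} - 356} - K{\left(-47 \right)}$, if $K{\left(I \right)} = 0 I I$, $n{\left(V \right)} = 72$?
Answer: $- \frac{25363}{1704} \approx -14.884$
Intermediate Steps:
$R = \frac{19447}{6}$ ($R = 5 - \frac{-12585 - 6832}{6} = 5 - - \frac{19417}{6} = 5 + \frac{19417}{6} = \frac{19447}{6} \approx 3241.2$)
$K{\left(I \right)} = 0$ ($K{\left(I \right)} = 0 I = 0$)
$\frac{R + 986}{n{\left(7 \right)} - 356} - K{\left(-47 \right)} = \frac{\frac{19447}{6} + 986}{72 - 356} - 0 = \frac{25363}{6 \left(-284\right)} + 0 = \frac{25363}{6} \left(- \frac{1}{284}\right) + 0 = - \frac{25363}{1704} + 0 = - \frac{25363}{1704}$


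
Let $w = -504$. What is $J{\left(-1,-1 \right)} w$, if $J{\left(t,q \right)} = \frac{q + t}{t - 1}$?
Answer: $-504$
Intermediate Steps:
$J{\left(t,q \right)} = \frac{q + t}{-1 + t}$
$J{\left(-1,-1 \right)} w = \frac{-1 - 1}{-1 - 1} \left(-504\right) = \frac{1}{-2} \left(-2\right) \left(-504\right) = \left(- \frac{1}{2}\right) \left(-2\right) \left(-504\right) = 1 \left(-504\right) = -504$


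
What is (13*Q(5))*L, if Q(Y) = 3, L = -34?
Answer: -1326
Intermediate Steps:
(13*Q(5))*L = (13*3)*(-34) = 39*(-34) = -1326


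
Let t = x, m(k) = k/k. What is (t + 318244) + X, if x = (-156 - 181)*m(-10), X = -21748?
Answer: 296159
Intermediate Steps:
m(k) = 1
x = -337 (x = (-156 - 181)*1 = -337*1 = -337)
t = -337
(t + 318244) + X = (-337 + 318244) - 21748 = 317907 - 21748 = 296159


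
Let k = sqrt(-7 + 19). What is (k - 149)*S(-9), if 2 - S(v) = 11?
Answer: 1341 - 18*sqrt(3) ≈ 1309.8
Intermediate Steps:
S(v) = -9 (S(v) = 2 - 1*11 = 2 - 11 = -9)
k = 2*sqrt(3) (k = sqrt(12) = 2*sqrt(3) ≈ 3.4641)
(k - 149)*S(-9) = (2*sqrt(3) - 149)*(-9) = (-149 + 2*sqrt(3))*(-9) = 1341 - 18*sqrt(3)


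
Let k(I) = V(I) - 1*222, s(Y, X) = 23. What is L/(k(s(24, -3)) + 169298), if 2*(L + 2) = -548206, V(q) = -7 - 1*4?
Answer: -4217/2601 ≈ -1.6213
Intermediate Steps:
V(q) = -11 (V(q) = -7 - 4 = -11)
L = -274105 (L = -2 + (½)*(-548206) = -2 - 274103 = -274105)
k(I) = -233 (k(I) = -11 - 1*222 = -11 - 222 = -233)
L/(k(s(24, -3)) + 169298) = -274105/(-233 + 169298) = -274105/169065 = -274105*1/169065 = -4217/2601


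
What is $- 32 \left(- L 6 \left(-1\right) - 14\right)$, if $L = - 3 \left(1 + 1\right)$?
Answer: $1600$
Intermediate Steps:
$L = -6$ ($L = \left(-3\right) 2 = -6$)
$- 32 \left(- L 6 \left(-1\right) - 14\right) = - 32 \left(- \left(-6\right) 6 \left(-1\right) - 14\right) = - 32 \left(\left(-1\right) \left(-36\right) \left(-1\right) - 14\right) = - 32 \left(36 \left(-1\right) - 14\right) = - 32 \left(-36 - 14\right) = \left(-32\right) \left(-50\right) = 1600$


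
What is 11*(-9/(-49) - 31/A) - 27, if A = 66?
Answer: -8863/294 ≈ -30.146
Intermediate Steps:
11*(-9/(-49) - 31/A) - 27 = 11*(-9/(-49) - 31/66) - 27 = 11*(-9*(-1/49) - 31*1/66) - 27 = 11*(9/49 - 31/66) - 27 = 11*(-925/3234) - 27 = -925/294 - 27 = -8863/294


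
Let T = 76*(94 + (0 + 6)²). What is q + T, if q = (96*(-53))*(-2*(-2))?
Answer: -10472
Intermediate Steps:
q = -20352 (q = -5088*4 = -20352)
T = 9880 (T = 76*(94 + 6²) = 76*(94 + 36) = 76*130 = 9880)
q + T = -20352 + 9880 = -10472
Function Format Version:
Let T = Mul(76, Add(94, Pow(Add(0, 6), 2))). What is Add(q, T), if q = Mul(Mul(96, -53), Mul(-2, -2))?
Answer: -10472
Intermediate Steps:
q = -20352 (q = Mul(-5088, 4) = -20352)
T = 9880 (T = Mul(76, Add(94, Pow(6, 2))) = Mul(76, Add(94, 36)) = Mul(76, 130) = 9880)
Add(q, T) = Add(-20352, 9880) = -10472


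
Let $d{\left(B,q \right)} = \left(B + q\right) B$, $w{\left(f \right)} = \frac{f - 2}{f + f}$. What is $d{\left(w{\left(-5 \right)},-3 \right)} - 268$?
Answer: $- \frac{26961}{100} \approx -269.61$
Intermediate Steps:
$w{\left(f \right)} = \frac{-2 + f}{2 f}$
$d{\left(B,q \right)} = B \left(B + q\right)$
$d{\left(w{\left(-5 \right)},-3 \right)} - 268 = \frac{-2 - 5}{2 \left(-5\right)} \left(\frac{-2 - 5}{2 \left(-5\right)} - 3\right) - 268 = \frac{1}{2} \left(- \frac{1}{5}\right) \left(-7\right) \left(\frac{1}{2} \left(- \frac{1}{5}\right) \left(-7\right) - 3\right) - 268 = \frac{7 \left(\frac{7}{10} - 3\right)}{10} - 268 = \frac{7}{10} \left(- \frac{23}{10}\right) - 268 = - \frac{161}{100} - 268 = - \frac{26961}{100}$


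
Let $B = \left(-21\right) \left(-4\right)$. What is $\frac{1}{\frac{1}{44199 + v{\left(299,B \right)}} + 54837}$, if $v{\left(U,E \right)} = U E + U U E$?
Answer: $\frac{7578999}{415609568164} \approx 1.8236 \cdot 10^{-5}$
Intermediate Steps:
$B = 84$
$v{\left(U,E \right)} = E U + E U^{2}$ ($v{\left(U,E \right)} = E U + U^{2} E = E U + E U^{2}$)
$\frac{1}{\frac{1}{44199 + v{\left(299,B \right)}} + 54837} = \frac{1}{\frac{1}{44199 + 84 \cdot 299 \left(1 + 299\right)} + 54837} = \frac{1}{\frac{1}{44199 + 84 \cdot 299 \cdot 300} + 54837} = \frac{1}{\frac{1}{44199 + 7534800} + 54837} = \frac{1}{\frac{1}{7578999} + 54837} = \frac{1}{\frac{415609568164}{7578999}} = \frac{7578999}{415609568164}$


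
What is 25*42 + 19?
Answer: 1069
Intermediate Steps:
25*42 + 19 = 1050 + 19 = 1069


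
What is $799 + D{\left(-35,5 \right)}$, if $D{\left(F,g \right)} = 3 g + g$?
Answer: $819$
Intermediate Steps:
$D{\left(F,g \right)} = 4 g$
$799 + D{\left(-35,5 \right)} = 799 + 4 \cdot 5 = 799 + 20 = 819$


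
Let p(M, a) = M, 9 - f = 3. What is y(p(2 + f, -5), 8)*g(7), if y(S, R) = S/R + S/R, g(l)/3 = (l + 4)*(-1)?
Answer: -66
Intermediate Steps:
f = 6 (f = 9 - 1*3 = 9 - 3 = 6)
g(l) = -12 - 3*l (g(l) = 3*((l + 4)*(-1)) = 3*((4 + l)*(-1)) = 3*(-4 - l) = -12 - 3*l)
y(S, R) = 2*S/R
y(p(2 + f, -5), 8)*g(7) = (2*(2 + 6)/8)*(-12 - 3*7) = (2*8*(⅛))*(-12 - 21) = 2*(-33) = -66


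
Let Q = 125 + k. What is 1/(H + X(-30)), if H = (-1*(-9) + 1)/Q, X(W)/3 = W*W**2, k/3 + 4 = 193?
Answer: -346/28025995 ≈ -1.2346e-5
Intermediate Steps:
k = 567 (k = -12 + 3*193 = -12 + 579 = 567)
X(W) = 3*W**3 (X(W) = 3*(W*W**2) = 3*W**3)
Q = 692 (Q = 125 + 567 = 692)
H = 5/346 (H = (-1*(-9) + 1)/692 = (9 + 1)*(1/692) = 10*(1/692) = 5/346 ≈ 0.014451)
1/(H + X(-30)) = 1/(5/346 + 3*(-30)**3) = 1/(5/346 + 3*(-27000)) = 1/(5/346 - 81000) = 1/(-28025995/346) = -346/28025995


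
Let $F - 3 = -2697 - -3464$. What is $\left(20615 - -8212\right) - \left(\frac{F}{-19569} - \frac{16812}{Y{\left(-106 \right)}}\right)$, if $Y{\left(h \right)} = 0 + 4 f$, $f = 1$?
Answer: $\frac{58760440}{1779} \approx 33030.0$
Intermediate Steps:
$F = 770$ ($F = 3 - -767 = 3 + \left(-2697 + 3464\right) = 3 + 767 = 770$)
$Y{\left(h \right)} = 4$ ($Y{\left(h \right)} = 0 + 4 \cdot 1 = 0 + 4 = 4$)
$\left(20615 - -8212\right) - \left(\frac{F}{-19569} - \frac{16812}{Y{\left(-106 \right)}}\right) = \left(20615 - -8212\right) - \left(\frac{770}{-19569} - \frac{16812}{4}\right) = \left(20615 + 8212\right) - \left(770 \left(- \frac{1}{19569}\right) - 4203\right) = 28827 - \left(- \frac{70}{1779} - 4203\right) = 28827 - - \frac{7477207}{1779} = 28827 + \frac{7477207}{1779} = \frac{58760440}{1779}$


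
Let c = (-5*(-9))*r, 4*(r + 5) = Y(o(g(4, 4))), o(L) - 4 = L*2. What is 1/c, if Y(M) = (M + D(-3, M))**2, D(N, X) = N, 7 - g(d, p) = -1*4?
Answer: 4/22905 ≈ 0.00017463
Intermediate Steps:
g(d, p) = 11 (g(d, p) = 7 - (-1)*4 = 7 - 1*(-4) = 7 + 4 = 11)
o(L) = 4 + 2*L (o(L) = 4 + L*2 = 4 + 2*L)
Y(M) = (-3 + M)**2 (Y(M) = (M - 3)**2 = (-3 + M)**2)
r = 509/4 (r = -5 + (-3 + (4 + 2*11))**2/4 = -5 + (-3 + (4 + 22))**2/4 = -5 + (-3 + 26)**2/4 = -5 + (1/4)*23**2 = -5 + (1/4)*529 = -5 + 529/4 = 509/4 ≈ 127.25)
c = 22905/4 (c = -5*(-9)*(509/4) = 45*(509/4) = 22905/4 ≈ 5726.3)
1/c = 1/(22905/4) = 4/22905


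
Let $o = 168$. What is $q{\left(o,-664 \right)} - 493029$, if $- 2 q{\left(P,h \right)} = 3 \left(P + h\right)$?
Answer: $-492285$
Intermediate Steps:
$q{\left(P,h \right)} = - \frac{3 P}{2} - \frac{3 h}{2}$ ($q{\left(P,h \right)} = - \frac{3 \left(P + h\right)}{2} = - \frac{3 P + 3 h}{2} = - \frac{3 P}{2} - \frac{3 h}{2}$)
$q{\left(o,-664 \right)} - 493029 = \left(\left(- \frac{3}{2}\right) 168 - -996\right) - 493029 = \left(-252 + 996\right) - 493029 = 744 - 493029 = -492285$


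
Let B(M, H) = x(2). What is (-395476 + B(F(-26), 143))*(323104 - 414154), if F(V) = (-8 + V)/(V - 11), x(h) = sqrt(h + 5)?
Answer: 36008089800 - 91050*sqrt(7) ≈ 3.6008e+10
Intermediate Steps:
x(h) = sqrt(5 + h)
F(V) = (-8 + V)/(-11 + V)
B(M, H) = sqrt(7) (B(M, H) = sqrt(5 + 2) = sqrt(7))
(-395476 + B(F(-26), 143))*(323104 - 414154) = (-395476 + sqrt(7))*(323104 - 414154) = (-395476 + sqrt(7))*(-91050) = 36008089800 - 91050*sqrt(7)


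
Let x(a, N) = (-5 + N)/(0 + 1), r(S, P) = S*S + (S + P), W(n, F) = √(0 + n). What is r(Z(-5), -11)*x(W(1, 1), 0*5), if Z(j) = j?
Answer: -45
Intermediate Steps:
W(n, F) = √n
r(S, P) = P + S + S² (r(S, P) = S² + (P + S) = P + S + S²)
x(a, N) = -5 + N (x(a, N) = (-5 + N)/1 = (-5 + N)*1 = -5 + N)
r(Z(-5), -11)*x(W(1, 1), 0*5) = (-11 - 5 + (-5)²)*(-5 + 0*5) = (-11 - 5 + 25)*(-5 + 0) = 9*(-5) = -45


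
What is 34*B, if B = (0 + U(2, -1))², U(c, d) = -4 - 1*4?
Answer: 2176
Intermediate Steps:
U(c, d) = -8 (U(c, d) = -4 - 4 = -8)
B = 64 (B = (0 - 8)² = (-8)² = 64)
34*B = 34*64 = 2176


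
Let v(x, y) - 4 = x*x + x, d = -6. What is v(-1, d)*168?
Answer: 672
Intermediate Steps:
v(x, y) = 4 + x + x² (v(x, y) = 4 + (x*x + x) = 4 + (x² + x) = 4 + (x + x²) = 4 + x + x²)
v(-1, d)*168 = (4 - 1 + (-1)²)*168 = (4 - 1 + 1)*168 = 4*168 = 672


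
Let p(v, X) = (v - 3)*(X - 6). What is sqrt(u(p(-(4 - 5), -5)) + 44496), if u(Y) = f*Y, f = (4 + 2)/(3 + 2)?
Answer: 2*sqrt(278265)/5 ≈ 211.00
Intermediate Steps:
p(v, X) = (-6 + X)*(-3 + v) (p(v, X) = (-3 + v)*(-6 + X) = (-6 + X)*(-3 + v))
f = 6/5 ≈ 1.2000
u(Y) = 6*Y/5
sqrt(u(p(-(4 - 5), -5)) + 44496) = sqrt(6*(18 - (-6)*(4 - 5) - 3*(-5) - (-5)*(4 - 5))/5 + 44496) = sqrt(6*(18 - (-6)*(-1) + 15 - (-5)*(-1))/5 + 44496) = sqrt(6*(18 - 6*1 + 15 - 5*1)/5 + 44496) = sqrt(6*(18 - 6 + 15 - 5)/5 + 44496) = sqrt((6/5)*22 + 44496) = sqrt(132/5 + 44496) = sqrt(222612/5) = 2*sqrt(278265)/5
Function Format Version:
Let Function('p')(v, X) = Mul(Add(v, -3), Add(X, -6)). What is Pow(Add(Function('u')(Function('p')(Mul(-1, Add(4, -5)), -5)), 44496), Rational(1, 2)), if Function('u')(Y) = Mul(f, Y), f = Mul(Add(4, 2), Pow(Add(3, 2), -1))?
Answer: Mul(Rational(2, 5), Pow(278265, Rational(1, 2))) ≈ 211.00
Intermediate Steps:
Function('p')(v, X) = Mul(Add(-6, X), Add(-3, v)) (Function('p')(v, X) = Mul(Add(-3, v), Add(-6, X)) = Mul(Add(-6, X), Add(-3, v)))
f = Rational(6, 5) (f = Mul(6, Pow(5, -1)) = Mul(6, Rational(1, 5)) = Rational(6, 5) ≈ 1.2000)
Function('u')(Y) = Mul(Rational(6, 5), Y)
Pow(Add(Function('u')(Function('p')(Mul(-1, Add(4, -5)), -5)), 44496), Rational(1, 2)) = Pow(Add(Mul(Rational(6, 5), Add(18, Mul(-6, Mul(-1, Add(4, -5))), Mul(-3, -5), Mul(-5, Mul(-1, Add(4, -5))))), 44496), Rational(1, 2)) = Pow(Add(Mul(Rational(6, 5), Add(18, Mul(-6, Mul(-1, -1)), 15, Mul(-5, Mul(-1, -1)))), 44496), Rational(1, 2)) = Pow(Add(Mul(Rational(6, 5), Add(18, Mul(-6, 1), 15, Mul(-5, 1))), 44496), Rational(1, 2)) = Pow(Add(Mul(Rational(6, 5), Add(18, -6, 15, -5)), 44496), Rational(1, 2)) = Pow(Add(Mul(Rational(6, 5), 22), 44496), Rational(1, 2)) = Pow(Add(Rational(132, 5), 44496), Rational(1, 2)) = Pow(Rational(222612, 5), Rational(1, 2)) = Mul(Rational(2, 5), Pow(278265, Rational(1, 2)))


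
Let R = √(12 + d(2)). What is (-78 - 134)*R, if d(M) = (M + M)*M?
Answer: -424*√5 ≈ -948.09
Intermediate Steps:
d(M) = 2*M² (d(M) = (2*M)*M = 2*M²)
R = 2*√5 (R = √(12 + 2*2²) = √(12 + 2*4) = √(12 + 8) = √20 = 2*√5 ≈ 4.4721)
(-78 - 134)*R = (-78 - 134)*(2*√5) = -424*√5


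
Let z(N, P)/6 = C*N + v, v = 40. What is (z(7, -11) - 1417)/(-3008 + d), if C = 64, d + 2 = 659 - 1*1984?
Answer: -1511/4335 ≈ -0.34856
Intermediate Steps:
d = -1327 (d = -2 + (659 - 1*1984) = -2 + (659 - 1984) = -2 - 1325 = -1327)
z(N, P) = 240 + 384*N (z(N, P) = 6*(64*N + 40) = 6*(40 + 64*N) = 240 + 384*N)
(z(7, -11) - 1417)/(-3008 + d) = ((240 + 384*7) - 1417)/(-3008 - 1327) = ((240 + 2688) - 1417)/(-4335) = (2928 - 1417)*(-1/4335) = 1511*(-1/4335) = -1511/4335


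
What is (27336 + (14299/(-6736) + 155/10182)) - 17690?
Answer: 330717772327/34292976 ≈ 9643.9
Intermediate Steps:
(27336 + (14299/(-6736) + 155/10182)) - 17690 = (27336 + (14299*(-1/6736) + 155*(1/10182))) - 17690 = (27336 + (-14299/6736 + 155/10182)) - 17690 = (27336 - 72274169/34292976) - 17690 = 937360517767/34292976 - 17690 = 330717772327/34292976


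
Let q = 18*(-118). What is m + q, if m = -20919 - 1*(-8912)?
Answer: -14131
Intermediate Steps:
m = -12007 (m = -20919 + 8912 = -12007)
q = -2124
m + q = -12007 - 2124 = -14131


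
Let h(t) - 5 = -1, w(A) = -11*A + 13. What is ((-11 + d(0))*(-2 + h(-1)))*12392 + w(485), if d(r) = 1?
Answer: -253162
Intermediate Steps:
w(A) = 13 - 11*A
h(t) = 4 (h(t) = 5 - 1 = 4)
((-11 + d(0))*(-2 + h(-1)))*12392 + w(485) = ((-11 + 1)*(-2 + 4))*12392 + (13 - 11*485) = -10*2*12392 + (13 - 5335) = -20*12392 - 5322 = -247840 - 5322 = -253162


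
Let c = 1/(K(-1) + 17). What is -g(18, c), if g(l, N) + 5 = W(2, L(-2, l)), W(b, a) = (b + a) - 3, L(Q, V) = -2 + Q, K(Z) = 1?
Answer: 10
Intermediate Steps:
c = 1/18 (c = 1/(1 + 17) = 1/18 ≈ 0.055556)
W(b, a) = -3 + a + b (W(b, a) = (a + b) - 3 = -3 + a + b)
g(l, N) = -10 (g(l, N) = -5 + (-3 + (-2 - 2) + 2) = -5 + (-3 - 4 + 2) = -5 - 5 = -10)
-g(18, c) = -1*(-10) = 10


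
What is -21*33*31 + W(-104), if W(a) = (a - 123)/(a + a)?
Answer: -4468237/208 ≈ -21482.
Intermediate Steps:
W(a) = (-123 + a)/(2*a) (W(a) = (-123 + a)/((2*a)) = (-123 + a)*(1/(2*a)) = (-123 + a)/(2*a))
-21*33*31 + W(-104) = -21*33*31 + (½)*(-123 - 104)/(-104) = -693*31 + (½)*(-1/104)*(-227) = -21483 + 227/208 = -4468237/208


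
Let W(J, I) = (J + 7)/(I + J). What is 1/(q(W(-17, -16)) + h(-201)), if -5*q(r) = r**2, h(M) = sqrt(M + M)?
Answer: -10890/238370321 - 1185921*I*sqrt(402)/476740642 ≈ -4.5685e-5 - 0.049875*I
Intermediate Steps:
h(M) = sqrt(2)*sqrt(M) (h(M) = sqrt(2*M) = sqrt(2)*sqrt(M))
W(J, I) = (7 + J)/(I + J)
q(r) = -r**2/5
1/(q(W(-17, -16)) + h(-201)) = 1/(-(7 - 17)**2/(-16 - 17)**2/5 + sqrt(2)*sqrt(-201)) = 1/(-(-10/(-33))**2/5 + sqrt(2)*(I*sqrt(201))) = 1/(-(-1/33*(-10))**2/5 + I*sqrt(402)) = 1/(-(10/33)**2/5 + I*sqrt(402)) = 1/(-1/5*100/1089 + I*sqrt(402)) = 1/(-20/1089 + I*sqrt(402))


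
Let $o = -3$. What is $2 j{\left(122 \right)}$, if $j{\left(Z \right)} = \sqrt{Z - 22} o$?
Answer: $-60$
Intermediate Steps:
$j{\left(Z \right)} = - 3 \sqrt{-22 + Z}$ ($j{\left(Z \right)} = \sqrt{Z - 22} \left(-3\right) = \sqrt{-22 + Z} \left(-3\right) = - 3 \sqrt{-22 + Z}$)
$2 j{\left(122 \right)} = 2 \left(- 3 \sqrt{-22 + 122}\right) = 2 \left(- 3 \sqrt{100}\right) = 2 \left(\left(-3\right) 10\right) = 2 \left(-30\right) = -60$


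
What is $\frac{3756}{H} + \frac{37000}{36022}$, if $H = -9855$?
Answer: $\frac{38222728}{59166135} \approx 0.64602$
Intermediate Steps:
$\frac{3756}{H} + \frac{37000}{36022} = \frac{3756}{-9855} + \frac{37000}{36022} = 3756 \left(- \frac{1}{9855}\right) + 37000 \cdot \frac{1}{36022} = - \frac{1252}{3285} + \frac{18500}{18011} = \frac{38222728}{59166135}$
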